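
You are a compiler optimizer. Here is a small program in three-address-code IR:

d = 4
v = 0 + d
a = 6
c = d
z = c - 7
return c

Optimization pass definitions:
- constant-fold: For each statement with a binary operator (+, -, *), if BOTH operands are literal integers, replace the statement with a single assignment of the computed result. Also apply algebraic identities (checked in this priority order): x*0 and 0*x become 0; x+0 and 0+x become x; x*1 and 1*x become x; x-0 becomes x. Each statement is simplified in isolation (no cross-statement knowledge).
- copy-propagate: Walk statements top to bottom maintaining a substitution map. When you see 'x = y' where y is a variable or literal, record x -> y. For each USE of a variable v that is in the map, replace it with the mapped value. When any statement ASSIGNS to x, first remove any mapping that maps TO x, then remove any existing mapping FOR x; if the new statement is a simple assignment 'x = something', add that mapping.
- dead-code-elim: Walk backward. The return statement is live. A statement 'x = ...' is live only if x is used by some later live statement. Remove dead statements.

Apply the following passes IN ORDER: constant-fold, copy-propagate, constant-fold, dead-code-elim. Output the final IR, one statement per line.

Initial IR:
  d = 4
  v = 0 + d
  a = 6
  c = d
  z = c - 7
  return c
After constant-fold (6 stmts):
  d = 4
  v = d
  a = 6
  c = d
  z = c - 7
  return c
After copy-propagate (6 stmts):
  d = 4
  v = 4
  a = 6
  c = 4
  z = 4 - 7
  return 4
After constant-fold (6 stmts):
  d = 4
  v = 4
  a = 6
  c = 4
  z = -3
  return 4
After dead-code-elim (1 stmts):
  return 4

Answer: return 4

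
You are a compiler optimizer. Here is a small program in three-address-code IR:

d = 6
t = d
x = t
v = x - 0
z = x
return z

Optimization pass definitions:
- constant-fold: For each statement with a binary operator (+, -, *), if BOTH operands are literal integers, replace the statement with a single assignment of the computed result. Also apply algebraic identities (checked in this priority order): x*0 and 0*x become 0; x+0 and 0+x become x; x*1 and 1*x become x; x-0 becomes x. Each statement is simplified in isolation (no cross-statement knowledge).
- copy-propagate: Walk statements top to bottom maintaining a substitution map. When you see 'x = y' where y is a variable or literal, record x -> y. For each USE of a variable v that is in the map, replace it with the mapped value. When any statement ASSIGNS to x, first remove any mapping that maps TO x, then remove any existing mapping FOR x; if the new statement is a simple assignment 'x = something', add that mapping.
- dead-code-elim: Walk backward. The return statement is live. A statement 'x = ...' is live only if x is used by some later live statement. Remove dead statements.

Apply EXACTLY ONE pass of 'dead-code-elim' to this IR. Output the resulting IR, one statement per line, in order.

Applying dead-code-elim statement-by-statement:
  [6] return z  -> KEEP (return); live=['z']
  [5] z = x  -> KEEP; live=['x']
  [4] v = x - 0  -> DEAD (v not live)
  [3] x = t  -> KEEP; live=['t']
  [2] t = d  -> KEEP; live=['d']
  [1] d = 6  -> KEEP; live=[]
Result (5 stmts):
  d = 6
  t = d
  x = t
  z = x
  return z

Answer: d = 6
t = d
x = t
z = x
return z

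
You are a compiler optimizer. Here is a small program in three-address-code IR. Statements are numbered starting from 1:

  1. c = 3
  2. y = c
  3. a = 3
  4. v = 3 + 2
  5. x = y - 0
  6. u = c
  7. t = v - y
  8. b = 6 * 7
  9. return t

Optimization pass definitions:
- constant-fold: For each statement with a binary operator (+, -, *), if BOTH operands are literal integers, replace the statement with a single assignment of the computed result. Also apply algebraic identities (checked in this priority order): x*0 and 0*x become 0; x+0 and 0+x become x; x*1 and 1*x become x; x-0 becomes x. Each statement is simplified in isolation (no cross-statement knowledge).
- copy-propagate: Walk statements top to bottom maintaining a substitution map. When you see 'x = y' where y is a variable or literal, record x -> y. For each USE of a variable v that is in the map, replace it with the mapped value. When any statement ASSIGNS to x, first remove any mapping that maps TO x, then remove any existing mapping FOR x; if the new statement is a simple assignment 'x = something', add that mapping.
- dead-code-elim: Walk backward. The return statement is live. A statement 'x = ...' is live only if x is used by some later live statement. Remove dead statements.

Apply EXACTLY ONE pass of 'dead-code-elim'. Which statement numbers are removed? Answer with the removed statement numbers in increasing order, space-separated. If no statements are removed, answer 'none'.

Backward liveness scan:
Stmt 1 'c = 3': KEEP (c is live); live-in = []
Stmt 2 'y = c': KEEP (y is live); live-in = ['c']
Stmt 3 'a = 3': DEAD (a not in live set ['y'])
Stmt 4 'v = 3 + 2': KEEP (v is live); live-in = ['y']
Stmt 5 'x = y - 0': DEAD (x not in live set ['v', 'y'])
Stmt 6 'u = c': DEAD (u not in live set ['v', 'y'])
Stmt 7 't = v - y': KEEP (t is live); live-in = ['v', 'y']
Stmt 8 'b = 6 * 7': DEAD (b not in live set ['t'])
Stmt 9 'return t': KEEP (return); live-in = ['t']
Removed statement numbers: [3, 5, 6, 8]
Surviving IR:
  c = 3
  y = c
  v = 3 + 2
  t = v - y
  return t

Answer: 3 5 6 8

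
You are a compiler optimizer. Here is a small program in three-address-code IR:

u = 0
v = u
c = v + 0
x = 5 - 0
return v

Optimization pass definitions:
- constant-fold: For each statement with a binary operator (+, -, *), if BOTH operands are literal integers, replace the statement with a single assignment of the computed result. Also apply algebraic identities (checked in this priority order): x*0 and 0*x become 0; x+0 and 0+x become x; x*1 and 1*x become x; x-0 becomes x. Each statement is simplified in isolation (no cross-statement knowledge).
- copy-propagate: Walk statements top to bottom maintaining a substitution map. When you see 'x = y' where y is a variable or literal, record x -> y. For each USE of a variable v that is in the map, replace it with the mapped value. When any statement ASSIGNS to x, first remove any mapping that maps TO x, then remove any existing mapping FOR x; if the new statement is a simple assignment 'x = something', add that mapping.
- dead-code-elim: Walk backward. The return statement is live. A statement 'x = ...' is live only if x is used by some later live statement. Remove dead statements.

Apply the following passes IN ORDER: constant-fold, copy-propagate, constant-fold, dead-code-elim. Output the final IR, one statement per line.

Initial IR:
  u = 0
  v = u
  c = v + 0
  x = 5 - 0
  return v
After constant-fold (5 stmts):
  u = 0
  v = u
  c = v
  x = 5
  return v
After copy-propagate (5 stmts):
  u = 0
  v = 0
  c = 0
  x = 5
  return 0
After constant-fold (5 stmts):
  u = 0
  v = 0
  c = 0
  x = 5
  return 0
After dead-code-elim (1 stmts):
  return 0

Answer: return 0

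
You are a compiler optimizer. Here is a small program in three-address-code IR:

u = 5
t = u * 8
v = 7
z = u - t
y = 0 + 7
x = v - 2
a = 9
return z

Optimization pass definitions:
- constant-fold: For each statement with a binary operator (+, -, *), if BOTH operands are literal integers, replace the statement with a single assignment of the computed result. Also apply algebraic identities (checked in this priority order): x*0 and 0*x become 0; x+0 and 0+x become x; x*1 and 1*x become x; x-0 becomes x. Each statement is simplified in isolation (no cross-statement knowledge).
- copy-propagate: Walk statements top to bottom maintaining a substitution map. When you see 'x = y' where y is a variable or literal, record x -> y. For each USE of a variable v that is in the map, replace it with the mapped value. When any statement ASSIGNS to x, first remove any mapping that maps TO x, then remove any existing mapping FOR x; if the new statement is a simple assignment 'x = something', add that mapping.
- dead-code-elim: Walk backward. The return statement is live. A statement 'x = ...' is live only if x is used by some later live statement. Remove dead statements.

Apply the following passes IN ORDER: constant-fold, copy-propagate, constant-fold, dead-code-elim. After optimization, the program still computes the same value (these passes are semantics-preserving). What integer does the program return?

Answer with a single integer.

Answer: -35

Derivation:
Initial IR:
  u = 5
  t = u * 8
  v = 7
  z = u - t
  y = 0 + 7
  x = v - 2
  a = 9
  return z
After constant-fold (8 stmts):
  u = 5
  t = u * 8
  v = 7
  z = u - t
  y = 7
  x = v - 2
  a = 9
  return z
After copy-propagate (8 stmts):
  u = 5
  t = 5 * 8
  v = 7
  z = 5 - t
  y = 7
  x = 7 - 2
  a = 9
  return z
After constant-fold (8 stmts):
  u = 5
  t = 40
  v = 7
  z = 5 - t
  y = 7
  x = 5
  a = 9
  return z
After dead-code-elim (3 stmts):
  t = 40
  z = 5 - t
  return z
Evaluate:
  u = 5  =>  u = 5
  t = u * 8  =>  t = 40
  v = 7  =>  v = 7
  z = u - t  =>  z = -35
  y = 0 + 7  =>  y = 7
  x = v - 2  =>  x = 5
  a = 9  =>  a = 9
  return z = -35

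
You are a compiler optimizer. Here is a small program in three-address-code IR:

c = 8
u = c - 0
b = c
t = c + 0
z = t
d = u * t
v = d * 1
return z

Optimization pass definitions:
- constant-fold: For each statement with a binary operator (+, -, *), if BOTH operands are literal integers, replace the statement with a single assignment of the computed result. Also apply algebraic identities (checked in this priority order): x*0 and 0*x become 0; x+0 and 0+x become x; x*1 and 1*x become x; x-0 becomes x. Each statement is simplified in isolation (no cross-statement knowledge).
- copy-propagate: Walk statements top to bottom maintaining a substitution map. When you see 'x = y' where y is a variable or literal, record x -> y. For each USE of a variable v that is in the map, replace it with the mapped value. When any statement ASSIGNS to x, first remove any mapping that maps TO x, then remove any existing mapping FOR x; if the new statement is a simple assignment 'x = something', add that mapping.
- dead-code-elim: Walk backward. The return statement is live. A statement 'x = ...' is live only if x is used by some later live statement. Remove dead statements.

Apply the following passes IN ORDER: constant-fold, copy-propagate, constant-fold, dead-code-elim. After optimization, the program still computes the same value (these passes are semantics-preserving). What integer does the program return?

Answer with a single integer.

Answer: 8

Derivation:
Initial IR:
  c = 8
  u = c - 0
  b = c
  t = c + 0
  z = t
  d = u * t
  v = d * 1
  return z
After constant-fold (8 stmts):
  c = 8
  u = c
  b = c
  t = c
  z = t
  d = u * t
  v = d
  return z
After copy-propagate (8 stmts):
  c = 8
  u = 8
  b = 8
  t = 8
  z = 8
  d = 8 * 8
  v = d
  return 8
After constant-fold (8 stmts):
  c = 8
  u = 8
  b = 8
  t = 8
  z = 8
  d = 64
  v = d
  return 8
After dead-code-elim (1 stmts):
  return 8
Evaluate:
  c = 8  =>  c = 8
  u = c - 0  =>  u = 8
  b = c  =>  b = 8
  t = c + 0  =>  t = 8
  z = t  =>  z = 8
  d = u * t  =>  d = 64
  v = d * 1  =>  v = 64
  return z = 8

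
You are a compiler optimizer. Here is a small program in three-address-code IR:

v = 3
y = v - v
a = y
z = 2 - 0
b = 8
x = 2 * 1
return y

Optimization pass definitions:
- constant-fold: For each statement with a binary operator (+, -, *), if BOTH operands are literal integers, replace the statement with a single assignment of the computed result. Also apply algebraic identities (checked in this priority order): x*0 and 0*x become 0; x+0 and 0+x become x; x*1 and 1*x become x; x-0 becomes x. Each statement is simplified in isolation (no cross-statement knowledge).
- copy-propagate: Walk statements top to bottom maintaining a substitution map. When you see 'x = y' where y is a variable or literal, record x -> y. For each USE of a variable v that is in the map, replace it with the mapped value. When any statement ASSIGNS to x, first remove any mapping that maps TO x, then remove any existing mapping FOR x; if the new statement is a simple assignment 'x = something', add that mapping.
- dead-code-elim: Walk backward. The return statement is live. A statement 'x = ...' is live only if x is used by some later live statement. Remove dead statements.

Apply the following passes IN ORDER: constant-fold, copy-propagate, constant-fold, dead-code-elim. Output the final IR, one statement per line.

Initial IR:
  v = 3
  y = v - v
  a = y
  z = 2 - 0
  b = 8
  x = 2 * 1
  return y
After constant-fold (7 stmts):
  v = 3
  y = v - v
  a = y
  z = 2
  b = 8
  x = 2
  return y
After copy-propagate (7 stmts):
  v = 3
  y = 3 - 3
  a = y
  z = 2
  b = 8
  x = 2
  return y
After constant-fold (7 stmts):
  v = 3
  y = 0
  a = y
  z = 2
  b = 8
  x = 2
  return y
After dead-code-elim (2 stmts):
  y = 0
  return y

Answer: y = 0
return y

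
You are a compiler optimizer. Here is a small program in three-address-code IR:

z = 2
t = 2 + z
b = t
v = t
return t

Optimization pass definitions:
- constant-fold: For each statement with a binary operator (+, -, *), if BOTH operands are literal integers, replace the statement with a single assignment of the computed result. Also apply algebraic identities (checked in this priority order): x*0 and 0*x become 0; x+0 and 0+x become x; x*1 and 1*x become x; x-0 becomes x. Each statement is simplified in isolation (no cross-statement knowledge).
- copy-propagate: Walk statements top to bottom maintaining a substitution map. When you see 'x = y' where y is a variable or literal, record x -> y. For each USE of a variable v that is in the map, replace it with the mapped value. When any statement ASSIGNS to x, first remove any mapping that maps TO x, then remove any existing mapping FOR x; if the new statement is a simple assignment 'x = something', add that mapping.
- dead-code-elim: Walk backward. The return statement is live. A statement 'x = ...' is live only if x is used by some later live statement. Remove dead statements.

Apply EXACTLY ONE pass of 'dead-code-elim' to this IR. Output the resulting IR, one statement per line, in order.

Applying dead-code-elim statement-by-statement:
  [5] return t  -> KEEP (return); live=['t']
  [4] v = t  -> DEAD (v not live)
  [3] b = t  -> DEAD (b not live)
  [2] t = 2 + z  -> KEEP; live=['z']
  [1] z = 2  -> KEEP; live=[]
Result (3 stmts):
  z = 2
  t = 2 + z
  return t

Answer: z = 2
t = 2 + z
return t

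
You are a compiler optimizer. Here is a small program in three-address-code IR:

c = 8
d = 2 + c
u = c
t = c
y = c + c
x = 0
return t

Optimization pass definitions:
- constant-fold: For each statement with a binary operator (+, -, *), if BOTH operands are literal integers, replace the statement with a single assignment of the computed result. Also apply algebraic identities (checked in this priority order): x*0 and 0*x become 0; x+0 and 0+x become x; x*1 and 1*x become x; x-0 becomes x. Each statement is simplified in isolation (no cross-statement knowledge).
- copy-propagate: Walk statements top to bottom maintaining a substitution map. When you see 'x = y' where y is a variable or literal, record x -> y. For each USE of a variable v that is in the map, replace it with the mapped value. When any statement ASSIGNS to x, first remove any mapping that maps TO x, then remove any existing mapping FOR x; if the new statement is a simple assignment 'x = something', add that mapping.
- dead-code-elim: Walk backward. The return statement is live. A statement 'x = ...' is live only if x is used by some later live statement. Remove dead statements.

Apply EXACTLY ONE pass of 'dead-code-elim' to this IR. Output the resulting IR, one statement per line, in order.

Applying dead-code-elim statement-by-statement:
  [7] return t  -> KEEP (return); live=['t']
  [6] x = 0  -> DEAD (x not live)
  [5] y = c + c  -> DEAD (y not live)
  [4] t = c  -> KEEP; live=['c']
  [3] u = c  -> DEAD (u not live)
  [2] d = 2 + c  -> DEAD (d not live)
  [1] c = 8  -> KEEP; live=[]
Result (3 stmts):
  c = 8
  t = c
  return t

Answer: c = 8
t = c
return t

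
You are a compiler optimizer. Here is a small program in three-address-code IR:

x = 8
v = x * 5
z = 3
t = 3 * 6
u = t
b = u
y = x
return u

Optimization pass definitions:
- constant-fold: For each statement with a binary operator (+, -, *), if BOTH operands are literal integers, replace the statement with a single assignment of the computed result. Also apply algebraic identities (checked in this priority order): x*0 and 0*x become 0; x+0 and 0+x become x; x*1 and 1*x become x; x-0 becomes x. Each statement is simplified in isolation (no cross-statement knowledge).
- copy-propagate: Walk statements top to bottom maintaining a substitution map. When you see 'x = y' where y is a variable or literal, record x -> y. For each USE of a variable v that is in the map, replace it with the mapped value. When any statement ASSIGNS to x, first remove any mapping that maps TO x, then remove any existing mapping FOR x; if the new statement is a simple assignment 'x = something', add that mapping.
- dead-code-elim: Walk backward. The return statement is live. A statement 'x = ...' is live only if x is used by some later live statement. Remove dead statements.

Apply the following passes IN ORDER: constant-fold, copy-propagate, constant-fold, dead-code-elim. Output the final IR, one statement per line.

Answer: return 18

Derivation:
Initial IR:
  x = 8
  v = x * 5
  z = 3
  t = 3 * 6
  u = t
  b = u
  y = x
  return u
After constant-fold (8 stmts):
  x = 8
  v = x * 5
  z = 3
  t = 18
  u = t
  b = u
  y = x
  return u
After copy-propagate (8 stmts):
  x = 8
  v = 8 * 5
  z = 3
  t = 18
  u = 18
  b = 18
  y = 8
  return 18
After constant-fold (8 stmts):
  x = 8
  v = 40
  z = 3
  t = 18
  u = 18
  b = 18
  y = 8
  return 18
After dead-code-elim (1 stmts):
  return 18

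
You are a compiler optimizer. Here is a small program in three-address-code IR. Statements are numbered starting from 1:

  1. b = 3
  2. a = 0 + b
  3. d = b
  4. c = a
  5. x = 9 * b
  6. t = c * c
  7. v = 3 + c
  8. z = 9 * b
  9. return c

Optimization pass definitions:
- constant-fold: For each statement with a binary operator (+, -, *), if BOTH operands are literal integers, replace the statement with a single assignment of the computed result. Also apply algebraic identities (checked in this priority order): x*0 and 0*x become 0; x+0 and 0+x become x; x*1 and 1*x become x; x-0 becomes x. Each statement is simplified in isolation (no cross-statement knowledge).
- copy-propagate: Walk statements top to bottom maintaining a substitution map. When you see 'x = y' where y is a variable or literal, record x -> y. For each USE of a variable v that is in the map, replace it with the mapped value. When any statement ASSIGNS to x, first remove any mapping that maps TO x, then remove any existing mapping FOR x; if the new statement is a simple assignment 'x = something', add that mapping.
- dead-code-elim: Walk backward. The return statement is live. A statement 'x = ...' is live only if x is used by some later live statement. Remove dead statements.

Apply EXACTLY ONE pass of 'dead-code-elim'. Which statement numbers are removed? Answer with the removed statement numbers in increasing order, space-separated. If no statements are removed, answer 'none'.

Answer: 3 5 6 7 8

Derivation:
Backward liveness scan:
Stmt 1 'b = 3': KEEP (b is live); live-in = []
Stmt 2 'a = 0 + b': KEEP (a is live); live-in = ['b']
Stmt 3 'd = b': DEAD (d not in live set ['a'])
Stmt 4 'c = a': KEEP (c is live); live-in = ['a']
Stmt 5 'x = 9 * b': DEAD (x not in live set ['c'])
Stmt 6 't = c * c': DEAD (t not in live set ['c'])
Stmt 7 'v = 3 + c': DEAD (v not in live set ['c'])
Stmt 8 'z = 9 * b': DEAD (z not in live set ['c'])
Stmt 9 'return c': KEEP (return); live-in = ['c']
Removed statement numbers: [3, 5, 6, 7, 8]
Surviving IR:
  b = 3
  a = 0 + b
  c = a
  return c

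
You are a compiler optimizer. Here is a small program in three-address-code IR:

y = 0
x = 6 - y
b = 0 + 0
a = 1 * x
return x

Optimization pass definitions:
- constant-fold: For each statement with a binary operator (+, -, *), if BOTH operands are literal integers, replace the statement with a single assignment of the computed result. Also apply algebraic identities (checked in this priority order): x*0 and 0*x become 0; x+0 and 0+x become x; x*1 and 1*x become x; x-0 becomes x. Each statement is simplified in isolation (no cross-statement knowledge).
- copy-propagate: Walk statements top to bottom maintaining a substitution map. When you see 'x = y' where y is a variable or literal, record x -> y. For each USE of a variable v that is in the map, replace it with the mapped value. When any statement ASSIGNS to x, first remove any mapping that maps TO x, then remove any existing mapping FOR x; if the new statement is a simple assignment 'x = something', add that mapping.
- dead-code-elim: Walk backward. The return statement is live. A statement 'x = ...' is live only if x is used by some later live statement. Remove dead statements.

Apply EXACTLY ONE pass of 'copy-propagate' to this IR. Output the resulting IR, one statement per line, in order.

Answer: y = 0
x = 6 - 0
b = 0 + 0
a = 1 * x
return x

Derivation:
Applying copy-propagate statement-by-statement:
  [1] y = 0  (unchanged)
  [2] x = 6 - y  -> x = 6 - 0
  [3] b = 0 + 0  (unchanged)
  [4] a = 1 * x  (unchanged)
  [5] return x  (unchanged)
Result (5 stmts):
  y = 0
  x = 6 - 0
  b = 0 + 0
  a = 1 * x
  return x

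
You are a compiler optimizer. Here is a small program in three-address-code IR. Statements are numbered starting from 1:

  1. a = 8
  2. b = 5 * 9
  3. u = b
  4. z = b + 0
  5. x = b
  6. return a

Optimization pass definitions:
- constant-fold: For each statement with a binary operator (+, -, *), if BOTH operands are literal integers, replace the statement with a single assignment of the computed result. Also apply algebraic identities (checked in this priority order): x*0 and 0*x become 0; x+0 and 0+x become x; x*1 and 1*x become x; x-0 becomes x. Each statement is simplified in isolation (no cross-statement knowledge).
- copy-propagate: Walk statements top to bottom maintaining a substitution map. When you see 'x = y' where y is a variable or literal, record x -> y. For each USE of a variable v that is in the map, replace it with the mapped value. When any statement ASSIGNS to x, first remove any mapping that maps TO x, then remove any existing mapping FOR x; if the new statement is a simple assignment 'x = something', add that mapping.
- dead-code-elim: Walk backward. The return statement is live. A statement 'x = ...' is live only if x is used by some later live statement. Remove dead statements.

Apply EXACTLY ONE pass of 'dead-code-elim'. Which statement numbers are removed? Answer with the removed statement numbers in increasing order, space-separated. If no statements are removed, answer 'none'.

Answer: 2 3 4 5

Derivation:
Backward liveness scan:
Stmt 1 'a = 8': KEEP (a is live); live-in = []
Stmt 2 'b = 5 * 9': DEAD (b not in live set ['a'])
Stmt 3 'u = b': DEAD (u not in live set ['a'])
Stmt 4 'z = b + 0': DEAD (z not in live set ['a'])
Stmt 5 'x = b': DEAD (x not in live set ['a'])
Stmt 6 'return a': KEEP (return); live-in = ['a']
Removed statement numbers: [2, 3, 4, 5]
Surviving IR:
  a = 8
  return a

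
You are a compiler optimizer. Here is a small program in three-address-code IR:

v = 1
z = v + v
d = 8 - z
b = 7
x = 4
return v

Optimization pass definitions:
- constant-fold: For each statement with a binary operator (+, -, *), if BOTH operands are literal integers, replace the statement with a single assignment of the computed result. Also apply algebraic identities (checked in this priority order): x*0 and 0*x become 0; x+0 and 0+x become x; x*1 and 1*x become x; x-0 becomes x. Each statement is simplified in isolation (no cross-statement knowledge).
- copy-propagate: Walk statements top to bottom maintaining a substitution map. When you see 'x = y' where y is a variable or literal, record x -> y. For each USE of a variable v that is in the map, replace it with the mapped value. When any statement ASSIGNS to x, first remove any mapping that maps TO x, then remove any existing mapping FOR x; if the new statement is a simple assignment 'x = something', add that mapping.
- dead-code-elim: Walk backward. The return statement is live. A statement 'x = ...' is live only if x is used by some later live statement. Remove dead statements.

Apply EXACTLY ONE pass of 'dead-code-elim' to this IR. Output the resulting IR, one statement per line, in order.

Applying dead-code-elim statement-by-statement:
  [6] return v  -> KEEP (return); live=['v']
  [5] x = 4  -> DEAD (x not live)
  [4] b = 7  -> DEAD (b not live)
  [3] d = 8 - z  -> DEAD (d not live)
  [2] z = v + v  -> DEAD (z not live)
  [1] v = 1  -> KEEP; live=[]
Result (2 stmts):
  v = 1
  return v

Answer: v = 1
return v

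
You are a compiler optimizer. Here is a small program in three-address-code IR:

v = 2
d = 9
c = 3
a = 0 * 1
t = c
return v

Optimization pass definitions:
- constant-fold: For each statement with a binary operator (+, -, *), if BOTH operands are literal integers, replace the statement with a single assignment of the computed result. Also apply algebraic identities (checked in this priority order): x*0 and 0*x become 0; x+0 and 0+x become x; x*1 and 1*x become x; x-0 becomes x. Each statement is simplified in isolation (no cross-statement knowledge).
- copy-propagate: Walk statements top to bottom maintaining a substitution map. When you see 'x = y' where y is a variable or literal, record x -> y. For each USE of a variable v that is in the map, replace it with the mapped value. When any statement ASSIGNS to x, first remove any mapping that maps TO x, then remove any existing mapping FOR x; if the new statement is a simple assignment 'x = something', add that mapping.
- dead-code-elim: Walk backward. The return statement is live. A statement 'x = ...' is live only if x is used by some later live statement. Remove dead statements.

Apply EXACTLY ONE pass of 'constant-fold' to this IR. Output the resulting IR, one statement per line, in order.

Applying constant-fold statement-by-statement:
  [1] v = 2  (unchanged)
  [2] d = 9  (unchanged)
  [3] c = 3  (unchanged)
  [4] a = 0 * 1  -> a = 0
  [5] t = c  (unchanged)
  [6] return v  (unchanged)
Result (6 stmts):
  v = 2
  d = 9
  c = 3
  a = 0
  t = c
  return v

Answer: v = 2
d = 9
c = 3
a = 0
t = c
return v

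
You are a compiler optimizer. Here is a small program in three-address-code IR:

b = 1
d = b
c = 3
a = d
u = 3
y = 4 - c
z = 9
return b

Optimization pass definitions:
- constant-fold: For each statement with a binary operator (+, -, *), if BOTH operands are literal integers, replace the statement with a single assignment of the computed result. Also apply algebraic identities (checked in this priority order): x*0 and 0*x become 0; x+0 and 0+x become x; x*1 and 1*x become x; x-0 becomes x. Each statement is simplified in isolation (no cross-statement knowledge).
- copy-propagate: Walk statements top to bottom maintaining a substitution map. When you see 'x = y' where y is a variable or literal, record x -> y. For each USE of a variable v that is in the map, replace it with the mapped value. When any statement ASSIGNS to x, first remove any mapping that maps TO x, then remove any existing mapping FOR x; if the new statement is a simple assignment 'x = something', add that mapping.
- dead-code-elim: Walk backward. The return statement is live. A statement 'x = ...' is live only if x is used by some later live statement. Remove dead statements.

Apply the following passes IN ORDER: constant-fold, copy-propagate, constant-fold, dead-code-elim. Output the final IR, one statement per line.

Initial IR:
  b = 1
  d = b
  c = 3
  a = d
  u = 3
  y = 4 - c
  z = 9
  return b
After constant-fold (8 stmts):
  b = 1
  d = b
  c = 3
  a = d
  u = 3
  y = 4 - c
  z = 9
  return b
After copy-propagate (8 stmts):
  b = 1
  d = 1
  c = 3
  a = 1
  u = 3
  y = 4 - 3
  z = 9
  return 1
After constant-fold (8 stmts):
  b = 1
  d = 1
  c = 3
  a = 1
  u = 3
  y = 1
  z = 9
  return 1
After dead-code-elim (1 stmts):
  return 1

Answer: return 1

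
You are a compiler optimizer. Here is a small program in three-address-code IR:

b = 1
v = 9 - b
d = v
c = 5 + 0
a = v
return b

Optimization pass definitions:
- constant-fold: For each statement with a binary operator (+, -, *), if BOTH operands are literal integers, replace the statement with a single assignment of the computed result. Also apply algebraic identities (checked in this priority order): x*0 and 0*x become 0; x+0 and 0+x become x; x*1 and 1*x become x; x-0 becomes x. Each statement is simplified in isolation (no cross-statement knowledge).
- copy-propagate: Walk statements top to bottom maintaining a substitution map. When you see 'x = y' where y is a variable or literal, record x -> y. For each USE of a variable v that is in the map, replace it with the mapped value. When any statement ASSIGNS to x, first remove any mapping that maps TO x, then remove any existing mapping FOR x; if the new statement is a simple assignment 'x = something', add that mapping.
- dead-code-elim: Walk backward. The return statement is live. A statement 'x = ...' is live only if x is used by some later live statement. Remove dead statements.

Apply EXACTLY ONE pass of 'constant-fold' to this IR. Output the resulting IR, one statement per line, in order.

Applying constant-fold statement-by-statement:
  [1] b = 1  (unchanged)
  [2] v = 9 - b  (unchanged)
  [3] d = v  (unchanged)
  [4] c = 5 + 0  -> c = 5
  [5] a = v  (unchanged)
  [6] return b  (unchanged)
Result (6 stmts):
  b = 1
  v = 9 - b
  d = v
  c = 5
  a = v
  return b

Answer: b = 1
v = 9 - b
d = v
c = 5
a = v
return b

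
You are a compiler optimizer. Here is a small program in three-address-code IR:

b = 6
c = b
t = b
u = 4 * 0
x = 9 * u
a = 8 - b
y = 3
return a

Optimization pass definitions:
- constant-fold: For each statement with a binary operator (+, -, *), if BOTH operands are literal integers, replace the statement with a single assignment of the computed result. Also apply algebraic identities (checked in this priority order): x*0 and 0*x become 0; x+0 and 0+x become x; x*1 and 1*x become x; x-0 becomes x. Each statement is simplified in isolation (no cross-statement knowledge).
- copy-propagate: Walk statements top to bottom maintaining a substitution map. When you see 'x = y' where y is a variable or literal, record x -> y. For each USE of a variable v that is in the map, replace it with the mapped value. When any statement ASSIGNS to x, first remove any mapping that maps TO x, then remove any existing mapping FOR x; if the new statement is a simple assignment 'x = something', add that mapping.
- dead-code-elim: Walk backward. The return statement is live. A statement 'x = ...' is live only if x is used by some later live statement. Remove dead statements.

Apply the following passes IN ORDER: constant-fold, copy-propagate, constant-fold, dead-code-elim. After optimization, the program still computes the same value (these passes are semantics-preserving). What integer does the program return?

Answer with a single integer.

Initial IR:
  b = 6
  c = b
  t = b
  u = 4 * 0
  x = 9 * u
  a = 8 - b
  y = 3
  return a
After constant-fold (8 stmts):
  b = 6
  c = b
  t = b
  u = 0
  x = 9 * u
  a = 8 - b
  y = 3
  return a
After copy-propagate (8 stmts):
  b = 6
  c = 6
  t = 6
  u = 0
  x = 9 * 0
  a = 8 - 6
  y = 3
  return a
After constant-fold (8 stmts):
  b = 6
  c = 6
  t = 6
  u = 0
  x = 0
  a = 2
  y = 3
  return a
After dead-code-elim (2 stmts):
  a = 2
  return a
Evaluate:
  b = 6  =>  b = 6
  c = b  =>  c = 6
  t = b  =>  t = 6
  u = 4 * 0  =>  u = 0
  x = 9 * u  =>  x = 0
  a = 8 - b  =>  a = 2
  y = 3  =>  y = 3
  return a = 2

Answer: 2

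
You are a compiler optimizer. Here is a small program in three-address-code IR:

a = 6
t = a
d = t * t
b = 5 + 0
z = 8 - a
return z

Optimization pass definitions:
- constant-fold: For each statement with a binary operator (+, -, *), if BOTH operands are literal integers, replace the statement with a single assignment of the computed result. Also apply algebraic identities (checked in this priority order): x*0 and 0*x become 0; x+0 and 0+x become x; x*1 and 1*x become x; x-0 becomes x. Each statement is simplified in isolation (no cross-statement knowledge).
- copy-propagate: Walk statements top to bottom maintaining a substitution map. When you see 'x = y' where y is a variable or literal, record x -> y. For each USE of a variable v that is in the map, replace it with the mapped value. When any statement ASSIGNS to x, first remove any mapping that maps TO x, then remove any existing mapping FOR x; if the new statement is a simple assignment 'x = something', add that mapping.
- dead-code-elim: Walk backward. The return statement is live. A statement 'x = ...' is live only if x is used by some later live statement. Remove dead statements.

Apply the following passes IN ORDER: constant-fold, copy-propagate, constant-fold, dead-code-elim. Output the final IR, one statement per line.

Initial IR:
  a = 6
  t = a
  d = t * t
  b = 5 + 0
  z = 8 - a
  return z
After constant-fold (6 stmts):
  a = 6
  t = a
  d = t * t
  b = 5
  z = 8 - a
  return z
After copy-propagate (6 stmts):
  a = 6
  t = 6
  d = 6 * 6
  b = 5
  z = 8 - 6
  return z
After constant-fold (6 stmts):
  a = 6
  t = 6
  d = 36
  b = 5
  z = 2
  return z
After dead-code-elim (2 stmts):
  z = 2
  return z

Answer: z = 2
return z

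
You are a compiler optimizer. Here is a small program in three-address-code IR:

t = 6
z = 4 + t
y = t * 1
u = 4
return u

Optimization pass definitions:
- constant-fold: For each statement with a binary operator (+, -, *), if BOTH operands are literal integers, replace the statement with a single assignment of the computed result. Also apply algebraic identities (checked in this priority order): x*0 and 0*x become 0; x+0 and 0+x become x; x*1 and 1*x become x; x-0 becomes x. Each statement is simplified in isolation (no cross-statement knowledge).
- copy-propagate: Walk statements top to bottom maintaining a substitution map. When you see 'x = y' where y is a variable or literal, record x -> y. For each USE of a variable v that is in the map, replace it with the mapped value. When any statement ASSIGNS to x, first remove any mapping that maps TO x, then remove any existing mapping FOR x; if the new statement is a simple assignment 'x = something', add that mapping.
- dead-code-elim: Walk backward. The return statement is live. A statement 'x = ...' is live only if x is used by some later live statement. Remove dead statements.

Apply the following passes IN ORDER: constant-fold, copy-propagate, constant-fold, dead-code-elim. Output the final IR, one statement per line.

Initial IR:
  t = 6
  z = 4 + t
  y = t * 1
  u = 4
  return u
After constant-fold (5 stmts):
  t = 6
  z = 4 + t
  y = t
  u = 4
  return u
After copy-propagate (5 stmts):
  t = 6
  z = 4 + 6
  y = 6
  u = 4
  return 4
After constant-fold (5 stmts):
  t = 6
  z = 10
  y = 6
  u = 4
  return 4
After dead-code-elim (1 stmts):
  return 4

Answer: return 4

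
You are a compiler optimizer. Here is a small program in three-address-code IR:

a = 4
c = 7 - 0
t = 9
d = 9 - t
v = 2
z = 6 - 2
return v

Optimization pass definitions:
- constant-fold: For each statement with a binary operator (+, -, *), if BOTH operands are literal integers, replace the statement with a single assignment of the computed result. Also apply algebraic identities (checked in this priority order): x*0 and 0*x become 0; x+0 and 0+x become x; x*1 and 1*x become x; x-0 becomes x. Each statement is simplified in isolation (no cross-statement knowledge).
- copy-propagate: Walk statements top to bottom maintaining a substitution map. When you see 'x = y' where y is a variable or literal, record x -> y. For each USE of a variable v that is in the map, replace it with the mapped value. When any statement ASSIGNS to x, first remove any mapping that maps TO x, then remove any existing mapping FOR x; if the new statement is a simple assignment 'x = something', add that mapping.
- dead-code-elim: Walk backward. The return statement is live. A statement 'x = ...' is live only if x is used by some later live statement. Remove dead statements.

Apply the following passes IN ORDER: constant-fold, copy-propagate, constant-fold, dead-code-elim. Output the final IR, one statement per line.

Initial IR:
  a = 4
  c = 7 - 0
  t = 9
  d = 9 - t
  v = 2
  z = 6 - 2
  return v
After constant-fold (7 stmts):
  a = 4
  c = 7
  t = 9
  d = 9 - t
  v = 2
  z = 4
  return v
After copy-propagate (7 stmts):
  a = 4
  c = 7
  t = 9
  d = 9 - 9
  v = 2
  z = 4
  return 2
After constant-fold (7 stmts):
  a = 4
  c = 7
  t = 9
  d = 0
  v = 2
  z = 4
  return 2
After dead-code-elim (1 stmts):
  return 2

Answer: return 2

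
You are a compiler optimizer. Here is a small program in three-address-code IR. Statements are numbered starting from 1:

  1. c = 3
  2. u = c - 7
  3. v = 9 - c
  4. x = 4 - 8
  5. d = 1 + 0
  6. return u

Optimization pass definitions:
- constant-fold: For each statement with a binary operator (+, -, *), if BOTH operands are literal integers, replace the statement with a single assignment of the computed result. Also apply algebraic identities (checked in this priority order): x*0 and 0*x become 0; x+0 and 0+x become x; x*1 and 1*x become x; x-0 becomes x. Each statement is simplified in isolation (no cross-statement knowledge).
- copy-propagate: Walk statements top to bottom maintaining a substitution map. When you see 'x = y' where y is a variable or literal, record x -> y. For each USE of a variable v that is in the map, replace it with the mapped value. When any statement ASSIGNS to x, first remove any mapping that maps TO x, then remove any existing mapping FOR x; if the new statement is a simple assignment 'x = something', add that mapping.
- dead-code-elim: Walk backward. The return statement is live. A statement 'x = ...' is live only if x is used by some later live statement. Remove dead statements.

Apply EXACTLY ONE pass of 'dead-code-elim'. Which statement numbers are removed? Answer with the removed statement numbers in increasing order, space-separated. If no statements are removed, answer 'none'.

Answer: 3 4 5

Derivation:
Backward liveness scan:
Stmt 1 'c = 3': KEEP (c is live); live-in = []
Stmt 2 'u = c - 7': KEEP (u is live); live-in = ['c']
Stmt 3 'v = 9 - c': DEAD (v not in live set ['u'])
Stmt 4 'x = 4 - 8': DEAD (x not in live set ['u'])
Stmt 5 'd = 1 + 0': DEAD (d not in live set ['u'])
Stmt 6 'return u': KEEP (return); live-in = ['u']
Removed statement numbers: [3, 4, 5]
Surviving IR:
  c = 3
  u = c - 7
  return u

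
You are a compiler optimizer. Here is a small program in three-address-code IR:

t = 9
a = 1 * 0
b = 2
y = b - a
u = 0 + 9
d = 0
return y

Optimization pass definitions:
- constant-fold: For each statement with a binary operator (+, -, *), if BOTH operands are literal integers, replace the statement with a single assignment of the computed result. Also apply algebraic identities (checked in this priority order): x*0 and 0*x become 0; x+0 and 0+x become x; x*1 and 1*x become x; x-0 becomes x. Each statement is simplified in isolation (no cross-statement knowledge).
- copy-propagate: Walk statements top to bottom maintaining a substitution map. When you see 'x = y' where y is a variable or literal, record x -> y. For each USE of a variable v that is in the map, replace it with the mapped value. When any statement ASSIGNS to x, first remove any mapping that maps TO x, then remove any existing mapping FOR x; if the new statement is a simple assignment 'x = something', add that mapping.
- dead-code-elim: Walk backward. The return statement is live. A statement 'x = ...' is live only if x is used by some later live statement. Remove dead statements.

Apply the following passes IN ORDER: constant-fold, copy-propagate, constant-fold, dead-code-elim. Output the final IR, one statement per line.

Answer: y = 2
return y

Derivation:
Initial IR:
  t = 9
  a = 1 * 0
  b = 2
  y = b - a
  u = 0 + 9
  d = 0
  return y
After constant-fold (7 stmts):
  t = 9
  a = 0
  b = 2
  y = b - a
  u = 9
  d = 0
  return y
After copy-propagate (7 stmts):
  t = 9
  a = 0
  b = 2
  y = 2 - 0
  u = 9
  d = 0
  return y
After constant-fold (7 stmts):
  t = 9
  a = 0
  b = 2
  y = 2
  u = 9
  d = 0
  return y
After dead-code-elim (2 stmts):
  y = 2
  return y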